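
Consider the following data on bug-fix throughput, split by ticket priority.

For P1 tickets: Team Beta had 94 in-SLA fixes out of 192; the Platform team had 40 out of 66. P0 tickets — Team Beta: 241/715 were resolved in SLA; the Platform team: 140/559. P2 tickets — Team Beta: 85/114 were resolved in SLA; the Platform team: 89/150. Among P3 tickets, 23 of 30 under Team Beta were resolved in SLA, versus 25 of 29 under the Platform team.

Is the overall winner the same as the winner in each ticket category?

No

P1: Team Beta 94/192 = 49.0%, the Platform team 40/66 = 60.6% → the Platform team
P0: Team Beta 241/715 = 33.7%, the Platform team 140/559 = 25.0% → Team Beta
P2: Team Beta 85/114 = 74.6%, the Platform team 89/150 = 59.3% → Team Beta
P3: Team Beta 23/30 = 76.7%, the Platform team 25/29 = 86.2% → the Platform team
Overall: Team Beta 443/1051 = 42.2%, the Platform team 294/804 = 36.6% → Team Beta
Neither sweeps: Team Beta wins 2 of 4 groups, the Platform team wins 2. Team Beta wins overall but not every group — no Simpson reversal.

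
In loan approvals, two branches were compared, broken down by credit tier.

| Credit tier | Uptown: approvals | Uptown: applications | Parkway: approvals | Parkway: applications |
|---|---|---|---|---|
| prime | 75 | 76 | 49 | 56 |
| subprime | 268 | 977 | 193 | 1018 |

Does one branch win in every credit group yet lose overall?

Prime: Uptown 75/76 = 98.7%, Parkway 49/56 = 87.5% → Uptown
Subprime: Uptown 268/977 = 27.4%, Parkway 193/1018 = 19.0% → Uptown
Overall: Uptown 343/1053 = 32.6%, Parkway 242/1074 = 22.5% → Uptown
Uptown wins overall and in every credit group — no reversal.

No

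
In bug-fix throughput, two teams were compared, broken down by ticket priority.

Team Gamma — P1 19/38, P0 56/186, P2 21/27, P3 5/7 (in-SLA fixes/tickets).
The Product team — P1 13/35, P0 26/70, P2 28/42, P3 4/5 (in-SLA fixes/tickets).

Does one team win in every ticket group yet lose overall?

No

P1: Team Gamma 19/38 = 50.0%, the Product team 13/35 = 37.1% → Team Gamma
P0: Team Gamma 56/186 = 30.1%, the Product team 26/70 = 37.1% → the Product team
P2: Team Gamma 21/27 = 77.8%, the Product team 28/42 = 66.7% → Team Gamma
P3: Team Gamma 5/7 = 71.4%, the Product team 4/5 = 80.0% → the Product team
Overall: Team Gamma 101/258 = 39.1%, the Product team 71/152 = 46.7% → the Product team
Neither sweeps: Team Gamma wins 2 of 4 groups, the Product team wins 2. The Product team wins overall but not every group — no Simpson reversal.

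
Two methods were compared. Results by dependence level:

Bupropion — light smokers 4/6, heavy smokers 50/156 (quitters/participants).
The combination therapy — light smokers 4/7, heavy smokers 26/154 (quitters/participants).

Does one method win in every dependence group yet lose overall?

Light smokers: bupropion 4/6 = 66.7%, the combination therapy 4/7 = 57.1% → bupropion
Heavy smokers: bupropion 50/156 = 32.1%, the combination therapy 26/154 = 16.9% → bupropion
Overall: bupropion 54/162 = 33.3%, the combination therapy 30/161 = 18.6% → bupropion
Bupropion wins overall and in every dependence group — no reversal.

No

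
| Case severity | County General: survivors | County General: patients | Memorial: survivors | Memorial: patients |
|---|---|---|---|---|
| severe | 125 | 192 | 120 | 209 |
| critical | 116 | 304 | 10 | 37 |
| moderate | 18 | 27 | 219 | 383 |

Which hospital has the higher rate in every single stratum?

Severe: County General 125/192 = 65.1%, Memorial 120/209 = 57.4% → County General
Critical: County General 116/304 = 38.2%, Memorial 10/37 = 27.0% → County General
Moderate: County General 18/27 = 66.7%, Memorial 219/383 = 57.2% → County General
County General has the higher rate in all 3 groups.

County General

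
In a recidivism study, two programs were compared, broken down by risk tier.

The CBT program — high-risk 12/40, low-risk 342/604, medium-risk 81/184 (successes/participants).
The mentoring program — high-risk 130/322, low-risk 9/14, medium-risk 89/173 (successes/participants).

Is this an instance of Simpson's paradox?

High-risk: the CBT program 12/40 = 30.0%, the mentoring program 130/322 = 40.4% → the mentoring program
Low-risk: the CBT program 342/604 = 56.6%, the mentoring program 9/14 = 64.3% → the mentoring program
Medium-risk: the CBT program 81/184 = 44.0%, the mentoring program 89/173 = 51.4% → the mentoring program
Overall: the CBT program 435/828 = 52.5%, the mentoring program 228/509 = 44.8% → the CBT program
The mentoring program wins each risk group but the CBT program wins overall — the comparison reverses. The mentoring program's participants skew toward high-risk, which has a lower base rate.

Yes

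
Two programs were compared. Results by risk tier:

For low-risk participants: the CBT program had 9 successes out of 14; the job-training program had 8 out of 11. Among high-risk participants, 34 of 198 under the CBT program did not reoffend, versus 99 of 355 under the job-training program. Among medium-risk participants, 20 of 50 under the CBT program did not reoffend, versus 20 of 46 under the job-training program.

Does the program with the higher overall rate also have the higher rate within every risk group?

Low-risk: the CBT program 9/14 = 64.3%, the job-training program 8/11 = 72.7% → the job-training program
High-risk: the CBT program 34/198 = 17.2%, the job-training program 99/355 = 27.9% → the job-training program
Medium-risk: the CBT program 20/50 = 40.0%, the job-training program 20/46 = 43.5% → the job-training program
Overall: the CBT program 63/262 = 24.0%, the job-training program 127/412 = 30.8% → the job-training program
The job-training program wins overall and in every risk group — no reversal.

Yes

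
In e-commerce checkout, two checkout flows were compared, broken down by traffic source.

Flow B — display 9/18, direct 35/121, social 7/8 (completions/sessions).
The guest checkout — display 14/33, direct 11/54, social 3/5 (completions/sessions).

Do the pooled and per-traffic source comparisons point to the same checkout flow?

Display: Flow B 9/18 = 50.0%, the guest checkout 14/33 = 42.4% → Flow B
Direct: Flow B 35/121 = 28.9%, the guest checkout 11/54 = 20.4% → Flow B
Social: Flow B 7/8 = 87.5%, the guest checkout 3/5 = 60.0% → Flow B
Overall: Flow B 51/147 = 34.7%, the guest checkout 28/92 = 30.4% → Flow B
Flow B wins overall and in every traffic group — no reversal.

Yes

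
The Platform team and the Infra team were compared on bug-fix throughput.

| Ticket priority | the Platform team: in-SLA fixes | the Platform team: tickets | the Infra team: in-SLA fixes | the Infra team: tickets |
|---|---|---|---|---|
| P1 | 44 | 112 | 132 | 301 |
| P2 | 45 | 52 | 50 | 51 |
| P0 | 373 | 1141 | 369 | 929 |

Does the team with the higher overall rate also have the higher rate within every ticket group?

P1: the Platform team 44/112 = 39.3%, the Infra team 132/301 = 43.9% → the Infra team
P2: the Platform team 45/52 = 86.5%, the Infra team 50/51 = 98.0% → the Infra team
P0: the Platform team 373/1141 = 32.7%, the Infra team 369/929 = 39.7% → the Infra team
Overall: the Platform team 462/1305 = 35.4%, the Infra team 551/1281 = 43.0% → the Infra team
The Infra team wins overall and in every ticket group — no reversal.

Yes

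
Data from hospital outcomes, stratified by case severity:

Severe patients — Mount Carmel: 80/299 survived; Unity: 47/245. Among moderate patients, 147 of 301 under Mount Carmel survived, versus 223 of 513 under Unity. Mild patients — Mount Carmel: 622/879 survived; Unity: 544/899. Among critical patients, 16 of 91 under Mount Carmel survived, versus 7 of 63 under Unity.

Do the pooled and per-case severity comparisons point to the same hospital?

Yes

Severe: Mount Carmel 80/299 = 26.8%, Unity 47/245 = 19.2% → Mount Carmel
Moderate: Mount Carmel 147/301 = 48.8%, Unity 223/513 = 43.5% → Mount Carmel
Mild: Mount Carmel 622/879 = 70.8%, Unity 544/899 = 60.5% → Mount Carmel
Critical: Mount Carmel 16/91 = 17.6%, Unity 7/63 = 11.1% → Mount Carmel
Overall: Mount Carmel 865/1570 = 55.1%, Unity 821/1720 = 47.7% → Mount Carmel
Mount Carmel wins overall and in every case group — no reversal.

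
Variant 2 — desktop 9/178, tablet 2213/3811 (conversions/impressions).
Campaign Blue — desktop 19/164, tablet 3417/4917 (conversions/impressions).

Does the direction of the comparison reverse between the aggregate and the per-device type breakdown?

No

Desktop: Variant 2 9/178 = 5.1%, Campaign Blue 19/164 = 11.6% → Campaign Blue
Tablet: Variant 2 2213/3811 = 58.1%, Campaign Blue 3417/4917 = 69.5% → Campaign Blue
Overall: Variant 2 2222/3989 = 55.7%, Campaign Blue 3436/5081 = 67.6% → Campaign Blue
Campaign Blue wins overall and in every device group — no reversal.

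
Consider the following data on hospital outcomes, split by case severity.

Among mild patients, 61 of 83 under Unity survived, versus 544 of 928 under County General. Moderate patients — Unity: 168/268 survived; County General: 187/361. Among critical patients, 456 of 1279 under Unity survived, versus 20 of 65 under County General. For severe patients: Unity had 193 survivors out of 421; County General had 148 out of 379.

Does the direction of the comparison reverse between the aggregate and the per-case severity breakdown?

Yes

Mild: Unity 61/83 = 73.5%, County General 544/928 = 58.6% → Unity
Moderate: Unity 168/268 = 62.7%, County General 187/361 = 51.8% → Unity
Critical: Unity 456/1279 = 35.7%, County General 20/65 = 30.8% → Unity
Severe: Unity 193/421 = 45.8%, County General 148/379 = 39.1% → Unity
Overall: Unity 878/2051 = 42.8%, County General 899/1733 = 51.9% → County General
Unity wins each case group but County General wins overall — the comparison reverses. Unity's patients skew toward critical, which has a lower base rate.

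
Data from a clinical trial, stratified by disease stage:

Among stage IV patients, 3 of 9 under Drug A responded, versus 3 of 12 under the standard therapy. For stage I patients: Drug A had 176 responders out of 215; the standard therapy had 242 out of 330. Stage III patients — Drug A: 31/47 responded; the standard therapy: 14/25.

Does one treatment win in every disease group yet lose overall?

No

Stage IV: Drug A 3/9 = 33.3%, the standard therapy 3/12 = 25.0% → Drug A
Stage I: Drug A 176/215 = 81.9%, the standard therapy 242/330 = 73.3% → Drug A
Stage III: Drug A 31/47 = 66.0%, the standard therapy 14/25 = 56.0% → Drug A
Overall: Drug A 210/271 = 77.5%, the standard therapy 259/367 = 70.6% → Drug A
Drug A wins overall and in every disease group — no reversal.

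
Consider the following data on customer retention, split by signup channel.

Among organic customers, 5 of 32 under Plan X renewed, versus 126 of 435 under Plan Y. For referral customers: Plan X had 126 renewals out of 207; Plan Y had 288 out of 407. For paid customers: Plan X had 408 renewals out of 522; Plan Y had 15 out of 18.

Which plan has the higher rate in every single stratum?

Organic: Plan X 5/32 = 15.6%, Plan Y 126/435 = 29.0% → Plan Y
Referral: Plan X 126/207 = 60.9%, Plan Y 288/407 = 70.8% → Plan Y
Paid: Plan X 408/522 = 78.2%, Plan Y 15/18 = 83.3% → Plan Y
Plan Y has the higher rate in all 3 groups.

Plan Y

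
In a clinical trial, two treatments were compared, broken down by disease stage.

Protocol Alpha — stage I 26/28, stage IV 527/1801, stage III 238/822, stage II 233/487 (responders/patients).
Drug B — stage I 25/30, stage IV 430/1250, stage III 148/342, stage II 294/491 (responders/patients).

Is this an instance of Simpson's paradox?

Stage I: Protocol Alpha 26/28 = 92.9%, Drug B 25/30 = 83.3% → Protocol Alpha
Stage IV: Protocol Alpha 527/1801 = 29.3%, Drug B 430/1250 = 34.4% → Drug B
Stage III: Protocol Alpha 238/822 = 29.0%, Drug B 148/342 = 43.3% → Drug B
Stage II: Protocol Alpha 233/487 = 47.8%, Drug B 294/491 = 59.9% → Drug B
Overall: Protocol Alpha 1024/3138 = 32.6%, Drug B 897/2113 = 42.5% → Drug B
Neither sweeps: Protocol Alpha wins 1 of 4 groups, Drug B wins 3. Drug B wins overall but not every group — no Simpson reversal.

No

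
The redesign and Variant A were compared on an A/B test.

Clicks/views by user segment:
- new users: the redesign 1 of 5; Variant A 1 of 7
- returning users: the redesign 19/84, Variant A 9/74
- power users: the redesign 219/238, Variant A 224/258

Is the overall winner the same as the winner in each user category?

New users: the redesign 1/5 = 20.0%, Variant A 1/7 = 14.3% → the redesign
Returning users: the redesign 19/84 = 22.6%, Variant A 9/74 = 12.2% → the redesign
Power users: the redesign 219/238 = 92.0%, Variant A 224/258 = 86.8% → the redesign
Overall: the redesign 239/327 = 73.1%, Variant A 234/339 = 69.0% → the redesign
The redesign wins overall and in every user group — no reversal.

Yes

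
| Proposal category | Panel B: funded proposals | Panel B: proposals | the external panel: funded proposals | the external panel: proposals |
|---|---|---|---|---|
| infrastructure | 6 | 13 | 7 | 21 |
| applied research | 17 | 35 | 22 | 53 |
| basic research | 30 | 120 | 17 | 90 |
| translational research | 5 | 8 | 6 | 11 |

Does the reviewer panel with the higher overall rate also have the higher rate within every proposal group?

Yes

Infrastructure: Panel B 6/13 = 46.2%, the external panel 7/21 = 33.3% → Panel B
Applied research: Panel B 17/35 = 48.6%, the external panel 22/53 = 41.5% → Panel B
Basic research: Panel B 30/120 = 25.0%, the external panel 17/90 = 18.9% → Panel B
Translational research: Panel B 5/8 = 62.5%, the external panel 6/11 = 54.5% → Panel B
Overall: Panel B 58/176 = 33.0%, the external panel 52/175 = 29.7% → Panel B
Panel B wins overall and in every proposal group — no reversal.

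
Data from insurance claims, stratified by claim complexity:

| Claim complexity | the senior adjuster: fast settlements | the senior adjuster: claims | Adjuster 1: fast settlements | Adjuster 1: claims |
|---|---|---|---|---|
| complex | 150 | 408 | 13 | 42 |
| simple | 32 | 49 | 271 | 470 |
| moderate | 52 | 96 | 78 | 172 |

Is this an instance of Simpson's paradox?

Yes

Complex: the senior adjuster 150/408 = 36.8%, Adjuster 1 13/42 = 31.0% → the senior adjuster
Simple: the senior adjuster 32/49 = 65.3%, Adjuster 1 271/470 = 57.7% → the senior adjuster
Moderate: the senior adjuster 52/96 = 54.2%, Adjuster 1 78/172 = 45.3% → the senior adjuster
Overall: the senior adjuster 234/553 = 42.3%, Adjuster 1 362/684 = 52.9% → Adjuster 1
The senior adjuster wins each claim group but Adjuster 1 wins overall — the comparison reverses. The senior adjuster's claims skew toward complex, which has a lower base rate.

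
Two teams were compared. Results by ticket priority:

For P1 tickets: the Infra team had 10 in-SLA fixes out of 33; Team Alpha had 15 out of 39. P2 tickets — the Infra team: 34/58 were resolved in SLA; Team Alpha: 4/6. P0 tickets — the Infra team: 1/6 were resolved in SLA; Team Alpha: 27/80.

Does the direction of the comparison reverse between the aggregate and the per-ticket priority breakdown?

Yes

P1: the Infra team 10/33 = 30.3%, Team Alpha 15/39 = 38.5% → Team Alpha
P2: the Infra team 34/58 = 58.6%, Team Alpha 4/6 = 66.7% → Team Alpha
P0: the Infra team 1/6 = 16.7%, Team Alpha 27/80 = 33.8% → Team Alpha
Overall: the Infra team 45/97 = 46.4%, Team Alpha 46/125 = 36.8% → the Infra team
Team Alpha wins each ticket group but the Infra team wins overall — the comparison reverses. Team Alpha's tickets skew toward P0, which has a lower base rate.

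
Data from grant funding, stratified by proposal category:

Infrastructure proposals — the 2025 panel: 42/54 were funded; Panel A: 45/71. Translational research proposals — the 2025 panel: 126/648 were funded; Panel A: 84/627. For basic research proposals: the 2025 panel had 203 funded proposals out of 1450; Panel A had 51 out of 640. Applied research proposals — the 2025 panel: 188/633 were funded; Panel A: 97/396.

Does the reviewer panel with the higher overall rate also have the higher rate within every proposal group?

Yes

Infrastructure: the 2025 panel 42/54 = 77.8%, Panel A 45/71 = 63.4% → the 2025 panel
Translational research: the 2025 panel 126/648 = 19.4%, Panel A 84/627 = 13.4% → the 2025 panel
Basic research: the 2025 panel 203/1450 = 14.0%, Panel A 51/640 = 8.0% → the 2025 panel
Applied research: the 2025 panel 188/633 = 29.7%, Panel A 97/396 = 24.5% → the 2025 panel
Overall: the 2025 panel 559/2785 = 20.1%, Panel A 277/1734 = 16.0% → the 2025 panel
The 2025 panel wins overall and in every proposal group — no reversal.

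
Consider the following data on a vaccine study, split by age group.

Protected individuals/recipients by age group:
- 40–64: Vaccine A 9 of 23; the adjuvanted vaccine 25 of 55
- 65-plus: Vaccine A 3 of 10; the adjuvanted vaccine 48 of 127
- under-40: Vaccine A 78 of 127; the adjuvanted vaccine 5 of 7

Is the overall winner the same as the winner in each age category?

No

40–64: Vaccine A 9/23 = 39.1%, the adjuvanted vaccine 25/55 = 45.5% → the adjuvanted vaccine
65-plus: Vaccine A 3/10 = 30.0%, the adjuvanted vaccine 48/127 = 37.8% → the adjuvanted vaccine
Under-40: Vaccine A 78/127 = 61.4%, the adjuvanted vaccine 5/7 = 71.4% → the adjuvanted vaccine
Overall: Vaccine A 90/160 = 56.2%, the adjuvanted vaccine 78/189 = 41.3% → Vaccine A
The adjuvanted vaccine wins each age group but Vaccine A wins overall — the comparison reverses. The adjuvanted vaccine's recipients skew toward 65-plus, which has a lower base rate.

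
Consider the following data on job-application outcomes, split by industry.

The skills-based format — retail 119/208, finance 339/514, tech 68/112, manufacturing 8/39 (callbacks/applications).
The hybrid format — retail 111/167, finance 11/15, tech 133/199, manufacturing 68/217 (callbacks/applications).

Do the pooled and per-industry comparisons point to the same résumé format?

No

Retail: the skills-based format 119/208 = 57.2%, the hybrid format 111/167 = 66.5% → the hybrid format
Finance: the skills-based format 339/514 = 66.0%, the hybrid format 11/15 = 73.3% → the hybrid format
Tech: the skills-based format 68/112 = 60.7%, the hybrid format 133/199 = 66.8% → the hybrid format
Manufacturing: the skills-based format 8/39 = 20.5%, the hybrid format 68/217 = 31.3% → the hybrid format
Overall: the skills-based format 534/873 = 61.2%, the hybrid format 323/598 = 54.0% → the skills-based format
The hybrid format wins each industry group but the skills-based format wins overall — the comparison reverses. The hybrid format's applications skew toward manufacturing, which has a lower base rate.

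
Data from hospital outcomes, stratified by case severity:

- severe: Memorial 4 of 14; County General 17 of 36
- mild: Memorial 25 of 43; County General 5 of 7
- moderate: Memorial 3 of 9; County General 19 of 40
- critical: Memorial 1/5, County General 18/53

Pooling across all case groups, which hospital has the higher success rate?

Severe: Memorial 4/14 = 28.6%, County General 17/36 = 47.2% → County General
Mild: Memorial 25/43 = 58.1%, County General 5/7 = 71.4% → County General
Moderate: Memorial 3/9 = 33.3%, County General 19/40 = 47.5% → County General
Critical: Memorial 1/5 = 20.0%, County General 18/53 = 34.0% → County General
Overall: Memorial 33/71 = 46.5%, County General 59/136 = 43.4% → Memorial
(County General wins every case group but Memorial wins overall — County General's patients skew toward the low-rate critical group.)

Memorial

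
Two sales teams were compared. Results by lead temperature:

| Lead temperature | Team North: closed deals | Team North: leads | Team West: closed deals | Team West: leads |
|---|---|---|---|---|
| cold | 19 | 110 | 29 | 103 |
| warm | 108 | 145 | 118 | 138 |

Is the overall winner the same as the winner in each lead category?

Cold: Team North 19/110 = 17.3%, Team West 29/103 = 28.2% → Team West
Warm: Team North 108/145 = 74.5%, Team West 118/138 = 85.5% → Team West
Overall: Team North 127/255 = 49.8%, Team West 147/241 = 61.0% → Team West
Team West wins overall and in every lead group — no reversal.

Yes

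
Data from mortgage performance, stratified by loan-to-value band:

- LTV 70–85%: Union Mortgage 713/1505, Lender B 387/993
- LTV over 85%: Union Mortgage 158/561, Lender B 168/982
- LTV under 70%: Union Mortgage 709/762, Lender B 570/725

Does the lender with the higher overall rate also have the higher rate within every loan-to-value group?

Yes

LTV 70–85%: Union Mortgage 713/1505 = 47.4%, Lender B 387/993 = 39.0% → Union Mortgage
LTV over 85%: Union Mortgage 158/561 = 28.2%, Lender B 168/982 = 17.1% → Union Mortgage
LTV under 70%: Union Mortgage 709/762 = 93.0%, Lender B 570/725 = 78.6% → Union Mortgage
Overall: Union Mortgage 1580/2828 = 55.9%, Lender B 1125/2700 = 41.7% → Union Mortgage
Union Mortgage wins overall and in every loan-to-value group — no reversal.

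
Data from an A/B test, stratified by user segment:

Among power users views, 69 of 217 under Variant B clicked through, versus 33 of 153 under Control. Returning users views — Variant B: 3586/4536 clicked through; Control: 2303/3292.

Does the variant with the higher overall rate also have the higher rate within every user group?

Power users: Variant B 69/217 = 31.8%, Control 33/153 = 21.6% → Variant B
Returning users: Variant B 3586/4536 = 79.1%, Control 2303/3292 = 70.0% → Variant B
Overall: Variant B 3655/4753 = 76.9%, Control 2336/3445 = 67.8% → Variant B
Variant B wins overall and in every user group — no reversal.

Yes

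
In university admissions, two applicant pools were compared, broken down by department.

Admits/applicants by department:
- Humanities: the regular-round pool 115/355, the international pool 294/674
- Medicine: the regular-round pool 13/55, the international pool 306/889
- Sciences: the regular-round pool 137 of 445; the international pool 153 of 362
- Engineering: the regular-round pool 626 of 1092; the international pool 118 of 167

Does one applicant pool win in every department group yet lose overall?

Yes

Humanities: the regular-round pool 115/355 = 32.4%, the international pool 294/674 = 43.6% → the international pool
Medicine: the regular-round pool 13/55 = 23.6%, the international pool 306/889 = 34.4% → the international pool
Sciences: the regular-round pool 137/445 = 30.8%, the international pool 153/362 = 42.3% → the international pool
Engineering: the regular-round pool 626/1092 = 57.3%, the international pool 118/167 = 70.7% → the international pool
Overall: the regular-round pool 891/1947 = 45.8%, the international pool 871/2092 = 41.6% → the regular-round pool
The international pool wins each department group but the regular-round pool wins overall — the comparison reverses. The international pool's applicants skew toward Medicine, which has a lower base rate.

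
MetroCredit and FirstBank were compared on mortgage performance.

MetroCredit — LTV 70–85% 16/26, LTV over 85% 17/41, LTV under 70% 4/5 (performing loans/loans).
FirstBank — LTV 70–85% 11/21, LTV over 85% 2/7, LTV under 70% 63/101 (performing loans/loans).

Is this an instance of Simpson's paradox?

LTV 70–85%: MetroCredit 16/26 = 61.5%, FirstBank 11/21 = 52.4% → MetroCredit
LTV over 85%: MetroCredit 17/41 = 41.5%, FirstBank 2/7 = 28.6% → MetroCredit
LTV under 70%: MetroCredit 4/5 = 80.0%, FirstBank 63/101 = 62.4% → MetroCredit
Overall: MetroCredit 37/72 = 51.4%, FirstBank 76/129 = 58.9% → FirstBank
MetroCredit wins each loan-to-value group but FirstBank wins overall — the comparison reverses. MetroCredit's loans skew toward LTV over 85%, which has a lower base rate.

Yes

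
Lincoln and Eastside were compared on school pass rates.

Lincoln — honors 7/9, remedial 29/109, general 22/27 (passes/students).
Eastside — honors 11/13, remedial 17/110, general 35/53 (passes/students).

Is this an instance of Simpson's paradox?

No

Honors: Lincoln 7/9 = 77.8%, Eastside 11/13 = 84.6% → Eastside
Remedial: Lincoln 29/109 = 26.6%, Eastside 17/110 = 15.5% → Lincoln
General: Lincoln 22/27 = 81.5%, Eastside 35/53 = 66.0% → Lincoln
Overall: Lincoln 58/145 = 40.0%, Eastside 63/176 = 35.8% → Lincoln
Neither sweeps: Lincoln wins 2 of 3 groups, Eastside wins 1. Lincoln wins overall but not every group — no Simpson reversal.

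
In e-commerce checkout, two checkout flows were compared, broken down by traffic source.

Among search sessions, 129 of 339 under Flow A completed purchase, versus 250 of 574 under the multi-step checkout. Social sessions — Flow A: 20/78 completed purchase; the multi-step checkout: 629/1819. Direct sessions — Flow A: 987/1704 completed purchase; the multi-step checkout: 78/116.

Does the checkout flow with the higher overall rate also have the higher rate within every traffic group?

Search: Flow A 129/339 = 38.1%, the multi-step checkout 250/574 = 43.6% → the multi-step checkout
Social: Flow A 20/78 = 25.6%, the multi-step checkout 629/1819 = 34.6% → the multi-step checkout
Direct: Flow A 987/1704 = 57.9%, the multi-step checkout 78/116 = 67.2% → the multi-step checkout
Overall: Flow A 1136/2121 = 53.6%, the multi-step checkout 957/2509 = 38.1% → Flow A
The multi-step checkout wins each traffic group but Flow A wins overall — the comparison reverses. The multi-step checkout's sessions skew toward social, which has a lower base rate.

No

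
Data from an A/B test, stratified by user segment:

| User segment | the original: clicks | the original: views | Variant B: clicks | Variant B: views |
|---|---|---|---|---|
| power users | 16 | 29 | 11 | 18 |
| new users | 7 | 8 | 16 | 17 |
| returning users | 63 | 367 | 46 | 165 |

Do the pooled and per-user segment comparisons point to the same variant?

Power users: the original 16/29 = 55.2%, Variant B 11/18 = 61.1% → Variant B
New users: the original 7/8 = 87.5%, Variant B 16/17 = 94.1% → Variant B
Returning users: the original 63/367 = 17.2%, Variant B 46/165 = 27.9% → Variant B
Overall: the original 86/404 = 21.3%, Variant B 73/200 = 36.5% → Variant B
Variant B wins overall and in every user group — no reversal.

Yes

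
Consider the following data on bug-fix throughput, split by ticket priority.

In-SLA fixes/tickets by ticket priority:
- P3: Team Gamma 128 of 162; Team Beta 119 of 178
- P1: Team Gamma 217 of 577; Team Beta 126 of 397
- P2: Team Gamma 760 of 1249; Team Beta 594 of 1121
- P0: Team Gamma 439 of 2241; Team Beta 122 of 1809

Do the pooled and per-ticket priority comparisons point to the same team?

Yes

P3: Team Gamma 128/162 = 79.0%, Team Beta 119/178 = 66.9% → Team Gamma
P1: Team Gamma 217/577 = 37.6%, Team Beta 126/397 = 31.7% → Team Gamma
P2: Team Gamma 760/1249 = 60.8%, Team Beta 594/1121 = 53.0% → Team Gamma
P0: Team Gamma 439/2241 = 19.6%, Team Beta 122/1809 = 6.7% → Team Gamma
Overall: Team Gamma 1544/4229 = 36.5%, Team Beta 961/3505 = 27.4% → Team Gamma
Team Gamma wins overall and in every ticket group — no reversal.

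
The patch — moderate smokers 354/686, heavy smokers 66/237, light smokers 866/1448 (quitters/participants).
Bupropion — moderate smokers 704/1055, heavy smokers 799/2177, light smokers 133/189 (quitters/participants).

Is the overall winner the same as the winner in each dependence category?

No

Moderate smokers: the patch 354/686 = 51.6%, bupropion 704/1055 = 66.7% → bupropion
Heavy smokers: the patch 66/237 = 27.8%, bupropion 799/2177 = 36.7% → bupropion
Light smokers: the patch 866/1448 = 59.8%, bupropion 133/189 = 70.4% → bupropion
Overall: the patch 1286/2371 = 54.2%, bupropion 1636/3421 = 47.8% → the patch
Bupropion wins each dependence group but the patch wins overall — the comparison reverses. Bupropion's participants skew toward heavy smokers, which has a lower base rate.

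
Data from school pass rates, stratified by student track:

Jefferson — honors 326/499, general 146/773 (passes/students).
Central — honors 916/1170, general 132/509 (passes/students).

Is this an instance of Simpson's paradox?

No

Honors: Jefferson 326/499 = 65.3%, Central 916/1170 = 78.3% → Central
General: Jefferson 146/773 = 18.9%, Central 132/509 = 25.9% → Central
Overall: Jefferson 472/1272 = 37.1%, Central 1048/1679 = 62.4% → Central
Central wins overall and in every student group — no reversal.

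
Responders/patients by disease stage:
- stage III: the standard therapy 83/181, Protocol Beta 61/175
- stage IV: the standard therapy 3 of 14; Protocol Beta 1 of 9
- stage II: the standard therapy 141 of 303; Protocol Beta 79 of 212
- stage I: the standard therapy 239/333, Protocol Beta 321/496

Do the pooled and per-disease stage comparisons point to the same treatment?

Stage III: the standard therapy 83/181 = 45.9%, Protocol Beta 61/175 = 34.9% → the standard therapy
Stage IV: the standard therapy 3/14 = 21.4%, Protocol Beta 1/9 = 11.1% → the standard therapy
Stage II: the standard therapy 141/303 = 46.5%, Protocol Beta 79/212 = 37.3% → the standard therapy
Stage I: the standard therapy 239/333 = 71.8%, Protocol Beta 321/496 = 64.7% → the standard therapy
Overall: the standard therapy 466/831 = 56.1%, Protocol Beta 462/892 = 51.8% → the standard therapy
The standard therapy wins overall and in every disease group — no reversal.

Yes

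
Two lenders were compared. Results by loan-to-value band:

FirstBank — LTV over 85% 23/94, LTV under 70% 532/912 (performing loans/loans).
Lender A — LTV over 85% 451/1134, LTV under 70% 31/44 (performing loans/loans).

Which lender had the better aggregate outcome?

FirstBank

LTV over 85%: FirstBank 23/94 = 24.5%, Lender A 451/1134 = 39.8% → Lender A
LTV under 70%: FirstBank 532/912 = 58.3%, Lender A 31/44 = 70.5% → Lender A
Overall: FirstBank 555/1006 = 55.2%, Lender A 482/1178 = 40.9% → FirstBank
(Lender A wins every loan-to-value group but FirstBank wins overall — Lender A's loans skew toward the low-rate LTV over 85% group.)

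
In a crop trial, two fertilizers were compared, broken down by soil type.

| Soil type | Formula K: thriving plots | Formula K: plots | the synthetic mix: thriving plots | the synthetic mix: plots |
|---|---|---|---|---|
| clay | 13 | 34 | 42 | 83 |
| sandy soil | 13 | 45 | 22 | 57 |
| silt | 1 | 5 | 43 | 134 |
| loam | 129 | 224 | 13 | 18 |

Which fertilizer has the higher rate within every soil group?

Clay: Formula K 13/34 = 38.2%, the synthetic mix 42/83 = 50.6% → the synthetic mix
Sandy soil: Formula K 13/45 = 28.9%, the synthetic mix 22/57 = 38.6% → the synthetic mix
Silt: Formula K 1/5 = 20.0%, the synthetic mix 43/134 = 32.1% → the synthetic mix
Loam: Formula K 129/224 = 57.6%, the synthetic mix 13/18 = 72.2% → the synthetic mix
The synthetic mix has the higher rate in all 4 groups.

the synthetic mix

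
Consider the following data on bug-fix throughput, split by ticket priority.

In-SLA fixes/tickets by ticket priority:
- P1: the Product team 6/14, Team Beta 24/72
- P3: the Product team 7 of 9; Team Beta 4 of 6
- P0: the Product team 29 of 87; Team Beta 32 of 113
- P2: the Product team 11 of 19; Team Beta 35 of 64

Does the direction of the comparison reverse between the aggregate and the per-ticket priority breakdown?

P1: the Product team 6/14 = 42.9%, Team Beta 24/72 = 33.3% → the Product team
P3: the Product team 7/9 = 77.8%, Team Beta 4/6 = 66.7% → the Product team
P0: the Product team 29/87 = 33.3%, Team Beta 32/113 = 28.3% → the Product team
P2: the Product team 11/19 = 57.9%, Team Beta 35/64 = 54.7% → the Product team
Overall: the Product team 53/129 = 41.1%, Team Beta 95/255 = 37.3% → the Product team
The Product team wins overall and in every ticket group — no reversal.

No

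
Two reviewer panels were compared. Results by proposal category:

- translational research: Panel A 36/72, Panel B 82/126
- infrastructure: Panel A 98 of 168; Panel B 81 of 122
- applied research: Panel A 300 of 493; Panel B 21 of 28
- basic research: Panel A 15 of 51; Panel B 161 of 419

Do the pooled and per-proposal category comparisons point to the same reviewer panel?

No

Translational research: Panel A 36/72 = 50.0%, Panel B 82/126 = 65.1% → Panel B
Infrastructure: Panel A 98/168 = 58.3%, Panel B 81/122 = 66.4% → Panel B
Applied research: Panel A 300/493 = 60.9%, Panel B 21/28 = 75.0% → Panel B
Basic research: Panel A 15/51 = 29.4%, Panel B 161/419 = 38.4% → Panel B
Overall: Panel A 449/784 = 57.3%, Panel B 345/695 = 49.6% → Panel A
Panel B wins each proposal group but Panel A wins overall — the comparison reverses. Panel B's proposals skew toward basic research, which has a lower base rate.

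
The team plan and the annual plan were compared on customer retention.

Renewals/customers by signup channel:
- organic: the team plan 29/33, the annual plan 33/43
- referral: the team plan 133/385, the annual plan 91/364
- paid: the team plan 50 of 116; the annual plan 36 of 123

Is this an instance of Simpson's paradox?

Organic: the team plan 29/33 = 87.9%, the annual plan 33/43 = 76.7% → the team plan
Referral: the team plan 133/385 = 34.5%, the annual plan 91/364 = 25.0% → the team plan
Paid: the team plan 50/116 = 43.1%, the annual plan 36/123 = 29.3% → the team plan
Overall: the team plan 212/534 = 39.7%, the annual plan 160/530 = 30.2% → the team plan
The team plan wins overall and in every signup group — no reversal.

No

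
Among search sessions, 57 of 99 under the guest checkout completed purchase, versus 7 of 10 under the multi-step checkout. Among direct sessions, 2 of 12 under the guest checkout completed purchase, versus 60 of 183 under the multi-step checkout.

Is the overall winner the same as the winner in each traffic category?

Search: the guest checkout 57/99 = 57.6%, the multi-step checkout 7/10 = 70.0% → the multi-step checkout
Direct: the guest checkout 2/12 = 16.7%, the multi-step checkout 60/183 = 32.8% → the multi-step checkout
Overall: the guest checkout 59/111 = 53.2%, the multi-step checkout 67/193 = 34.7% → the guest checkout
The multi-step checkout wins each traffic group but the guest checkout wins overall — the comparison reverses. The multi-step checkout's sessions skew toward direct, which has a lower base rate.

No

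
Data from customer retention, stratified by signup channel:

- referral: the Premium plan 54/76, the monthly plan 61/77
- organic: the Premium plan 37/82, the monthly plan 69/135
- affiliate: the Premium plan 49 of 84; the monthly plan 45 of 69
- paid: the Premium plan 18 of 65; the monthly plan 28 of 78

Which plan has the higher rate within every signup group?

the monthly plan

Referral: the Premium plan 54/76 = 71.1%, the monthly plan 61/77 = 79.2% → the monthly plan
Organic: the Premium plan 37/82 = 45.1%, the monthly plan 69/135 = 51.1% → the monthly plan
Affiliate: the Premium plan 49/84 = 58.3%, the monthly plan 45/69 = 65.2% → the monthly plan
Paid: the Premium plan 18/65 = 27.7%, the monthly plan 28/78 = 35.9% → the monthly plan
The monthly plan has the higher rate in all 4 groups.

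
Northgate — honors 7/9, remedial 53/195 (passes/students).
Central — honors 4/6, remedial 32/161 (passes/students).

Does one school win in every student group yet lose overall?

Honors: Northgate 7/9 = 77.8%, Central 4/6 = 66.7% → Northgate
Remedial: Northgate 53/195 = 27.2%, Central 32/161 = 19.9% → Northgate
Overall: Northgate 60/204 = 29.4%, Central 36/167 = 21.6% → Northgate
Northgate wins overall and in every student group — no reversal.

No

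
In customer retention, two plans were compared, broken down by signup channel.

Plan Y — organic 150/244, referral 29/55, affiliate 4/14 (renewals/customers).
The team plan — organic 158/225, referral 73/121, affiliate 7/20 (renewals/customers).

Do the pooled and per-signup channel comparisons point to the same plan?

Yes

Organic: Plan Y 150/244 = 61.5%, the team plan 158/225 = 70.2% → the team plan
Referral: Plan Y 29/55 = 52.7%, the team plan 73/121 = 60.3% → the team plan
Affiliate: Plan Y 4/14 = 28.6%, the team plan 7/20 = 35.0% → the team plan
Overall: Plan Y 183/313 = 58.5%, the team plan 238/366 = 65.0% → the team plan
The team plan wins overall and in every signup group — no reversal.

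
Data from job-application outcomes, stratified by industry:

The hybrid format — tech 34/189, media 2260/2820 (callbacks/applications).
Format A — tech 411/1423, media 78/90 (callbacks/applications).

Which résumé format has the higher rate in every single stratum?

Format A

Tech: the hybrid format 34/189 = 18.0%, Format A 411/1423 = 28.9% → Format A
Media: the hybrid format 2260/2820 = 80.1%, Format A 78/90 = 86.7% → Format A
Format A has the higher rate in both groups.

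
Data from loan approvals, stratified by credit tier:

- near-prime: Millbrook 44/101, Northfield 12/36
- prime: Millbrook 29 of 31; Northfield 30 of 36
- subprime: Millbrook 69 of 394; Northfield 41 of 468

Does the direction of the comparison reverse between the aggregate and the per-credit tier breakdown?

Near-prime: Millbrook 44/101 = 43.6%, Northfield 12/36 = 33.3% → Millbrook
Prime: Millbrook 29/31 = 93.5%, Northfield 30/36 = 83.3% → Millbrook
Subprime: Millbrook 69/394 = 17.5%, Northfield 41/468 = 8.8% → Millbrook
Overall: Millbrook 142/526 = 27.0%, Northfield 83/540 = 15.4% → Millbrook
Millbrook wins overall and in every credit group — no reversal.

No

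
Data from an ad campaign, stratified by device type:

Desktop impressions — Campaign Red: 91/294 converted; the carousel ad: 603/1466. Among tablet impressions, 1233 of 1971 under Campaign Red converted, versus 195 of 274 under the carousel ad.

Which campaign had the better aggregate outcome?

Campaign Red

Desktop: Campaign Red 91/294 = 31.0%, the carousel ad 603/1466 = 41.1% → the carousel ad
Tablet: Campaign Red 1233/1971 = 62.6%, the carousel ad 195/274 = 71.2% → the carousel ad
Overall: Campaign Red 1324/2265 = 58.5%, the carousel ad 798/1740 = 45.9% → Campaign Red
(The carousel ad wins every device group but Campaign Red wins overall — the carousel ad's impressions skew toward the low-rate desktop group.)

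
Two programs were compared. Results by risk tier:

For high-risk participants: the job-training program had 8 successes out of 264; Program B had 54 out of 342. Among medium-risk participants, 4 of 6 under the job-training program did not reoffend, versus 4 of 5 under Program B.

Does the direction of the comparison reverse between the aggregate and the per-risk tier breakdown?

No

High-risk: the job-training program 8/264 = 3.0%, Program B 54/342 = 15.8% → Program B
Medium-risk: the job-training program 4/6 = 66.7%, Program B 4/5 = 80.0% → Program B
Overall: the job-training program 12/270 = 4.4%, Program B 58/347 = 16.7% → Program B
Program B wins overall and in every risk group — no reversal.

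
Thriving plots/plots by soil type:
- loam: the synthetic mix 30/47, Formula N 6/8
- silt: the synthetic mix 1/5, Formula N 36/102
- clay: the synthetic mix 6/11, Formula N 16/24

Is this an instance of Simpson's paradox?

Yes

Loam: the synthetic mix 30/47 = 63.8%, Formula N 6/8 = 75.0% → Formula N
Silt: the synthetic mix 1/5 = 20.0%, Formula N 36/102 = 35.3% → Formula N
Clay: the synthetic mix 6/11 = 54.5%, Formula N 16/24 = 66.7% → Formula N
Overall: the synthetic mix 37/63 = 58.7%, Formula N 58/134 = 43.3% → the synthetic mix
Formula N wins each soil group but the synthetic mix wins overall — the comparison reverses. Formula N's plots skew toward silt, which has a lower base rate.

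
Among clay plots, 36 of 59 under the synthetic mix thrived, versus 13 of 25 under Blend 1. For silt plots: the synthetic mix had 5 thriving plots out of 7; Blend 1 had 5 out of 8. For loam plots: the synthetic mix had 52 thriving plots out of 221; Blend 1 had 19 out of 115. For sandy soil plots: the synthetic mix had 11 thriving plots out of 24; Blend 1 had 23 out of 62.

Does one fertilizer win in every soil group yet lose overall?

Clay: the synthetic mix 36/59 = 61.0%, Blend 1 13/25 = 52.0% → the synthetic mix
Silt: the synthetic mix 5/7 = 71.4%, Blend 1 5/8 = 62.5% → the synthetic mix
Loam: the synthetic mix 52/221 = 23.5%, Blend 1 19/115 = 16.5% → the synthetic mix
Sandy soil: the synthetic mix 11/24 = 45.8%, Blend 1 23/62 = 37.1% → the synthetic mix
Overall: the synthetic mix 104/311 = 33.4%, Blend 1 60/210 = 28.6% → the synthetic mix
The synthetic mix wins overall and in every soil group — no reversal.

No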